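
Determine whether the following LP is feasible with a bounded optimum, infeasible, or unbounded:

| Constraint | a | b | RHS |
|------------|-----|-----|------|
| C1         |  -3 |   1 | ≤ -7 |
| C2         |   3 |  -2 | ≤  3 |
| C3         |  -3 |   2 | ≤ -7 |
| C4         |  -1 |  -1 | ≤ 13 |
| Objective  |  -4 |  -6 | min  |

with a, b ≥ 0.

Infeasible (no feasible solution exists)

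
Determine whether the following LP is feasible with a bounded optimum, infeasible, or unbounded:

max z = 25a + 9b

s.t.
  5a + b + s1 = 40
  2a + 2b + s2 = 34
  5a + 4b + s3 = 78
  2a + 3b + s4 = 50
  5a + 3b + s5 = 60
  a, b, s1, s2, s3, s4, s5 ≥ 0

Feasible with a bounded optimal solution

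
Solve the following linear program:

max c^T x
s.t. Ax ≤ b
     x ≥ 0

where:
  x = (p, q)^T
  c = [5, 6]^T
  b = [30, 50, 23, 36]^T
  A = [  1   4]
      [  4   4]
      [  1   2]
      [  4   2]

Evaluate the objective at each vertex of the feasible region:
  z(0, 0) = 0
  z(9, 0) = 45
  z(6, 6) = 66  ←
  z(0, 7.5) = 45
The maximum is at p = 6, q = 6.

p = 6, q = 6, z = 66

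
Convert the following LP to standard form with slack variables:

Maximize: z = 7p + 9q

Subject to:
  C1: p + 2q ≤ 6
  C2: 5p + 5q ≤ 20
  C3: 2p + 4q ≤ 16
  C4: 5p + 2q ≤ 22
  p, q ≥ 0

max z = 7p + 9q

s.t.
  p + 2q + s1 = 6
  5p + 5q + s2 = 20
  2p + 4q + s3 = 16
  5p + 2q + s4 = 22
  p, q, s1, s2, s3, s4 ≥ 0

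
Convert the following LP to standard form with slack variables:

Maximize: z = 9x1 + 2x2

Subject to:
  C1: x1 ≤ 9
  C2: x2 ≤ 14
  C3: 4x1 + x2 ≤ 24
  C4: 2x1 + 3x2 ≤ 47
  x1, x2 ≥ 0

max z = 9x1 + 2x2

s.t.
  x1 + s1 = 9
  x2 + s2 = 14
  4x1 + x2 + s3 = 24
  2x1 + 3x2 + s4 = 47
  x1, x2, s1, s2, s3, s4 ≥ 0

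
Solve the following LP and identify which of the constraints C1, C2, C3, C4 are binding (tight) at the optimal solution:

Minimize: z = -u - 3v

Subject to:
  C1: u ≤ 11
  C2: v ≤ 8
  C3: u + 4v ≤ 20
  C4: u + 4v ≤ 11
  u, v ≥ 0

At u = 11, v = 0, compute slack b - a·x for each constraint:
  C1: 11 − 11 = 0  (binding)
  C2: 8 − 0 = 8  (slack)
  C3: 20 − 11 = 9  (slack)
  C4: 11 − 11 = 0  (binding)

Optimal: u = 11, v = 0
Binding: C1, C4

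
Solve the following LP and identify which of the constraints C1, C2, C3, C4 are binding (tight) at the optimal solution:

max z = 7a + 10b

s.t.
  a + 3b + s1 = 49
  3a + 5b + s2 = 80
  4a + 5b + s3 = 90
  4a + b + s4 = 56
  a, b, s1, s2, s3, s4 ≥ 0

At a = 10, b = 10, compute slack b - a·x for each constraint:
  C1: 49 − 40 = 9  (slack)
  C2: 80 − 80 = 0  (binding)
  C3: 90 − 90 = 0  (binding)
  C4: 56 − 50 = 6  (slack)

Optimal: a = 10, b = 10
Binding: C2, C3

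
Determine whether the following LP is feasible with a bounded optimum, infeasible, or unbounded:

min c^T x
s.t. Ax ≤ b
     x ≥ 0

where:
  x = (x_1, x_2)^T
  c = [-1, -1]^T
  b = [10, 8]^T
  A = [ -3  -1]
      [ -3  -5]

Unbounded (objective can decrease without bound)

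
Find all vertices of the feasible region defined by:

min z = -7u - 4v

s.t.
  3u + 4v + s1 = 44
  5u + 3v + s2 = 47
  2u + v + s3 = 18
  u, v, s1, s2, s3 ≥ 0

(0, 0), (9, 0), (7, 4), (5.091, 7.182), (0, 11)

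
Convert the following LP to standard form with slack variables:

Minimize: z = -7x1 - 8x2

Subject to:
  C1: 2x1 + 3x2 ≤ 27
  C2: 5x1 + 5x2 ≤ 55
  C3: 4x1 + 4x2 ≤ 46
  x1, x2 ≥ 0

min z = -7x1 - 8x2

s.t.
  2x1 + 3x2 + s1 = 27
  5x1 + 5x2 + s2 = 55
  4x1 + 4x2 + s3 = 46
  x1, x2, s1, s2, s3 ≥ 0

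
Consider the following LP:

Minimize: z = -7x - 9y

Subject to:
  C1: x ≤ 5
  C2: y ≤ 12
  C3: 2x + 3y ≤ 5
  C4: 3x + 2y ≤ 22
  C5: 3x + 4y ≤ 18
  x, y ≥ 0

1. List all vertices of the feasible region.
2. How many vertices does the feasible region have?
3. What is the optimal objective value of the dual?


1. (0, 0), (2.5, 0), (0, 1.667)
2. 3
3. -17.5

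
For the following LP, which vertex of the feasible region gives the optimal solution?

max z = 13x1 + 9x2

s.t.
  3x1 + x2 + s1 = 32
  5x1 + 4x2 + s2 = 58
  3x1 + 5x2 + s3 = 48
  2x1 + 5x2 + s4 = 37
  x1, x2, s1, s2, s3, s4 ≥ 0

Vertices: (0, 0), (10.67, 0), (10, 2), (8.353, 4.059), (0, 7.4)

Evaluate the objective at each vertex of the feasible region:
  z(0, 0) = 0
  z(10.67, 0) = 138.7
  z(10, 2) = 148  ←
  z(8.353, 4.059) = 145.1
  z(0, 7.4) = 66.6
The maximum is at x1 = 10, x2 = 2.

(10, 2)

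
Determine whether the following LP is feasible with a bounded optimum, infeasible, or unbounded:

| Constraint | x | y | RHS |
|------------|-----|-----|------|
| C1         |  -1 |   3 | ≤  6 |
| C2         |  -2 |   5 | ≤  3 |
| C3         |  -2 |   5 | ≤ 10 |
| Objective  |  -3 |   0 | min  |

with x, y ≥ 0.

Unbounded (objective can decrease without bound)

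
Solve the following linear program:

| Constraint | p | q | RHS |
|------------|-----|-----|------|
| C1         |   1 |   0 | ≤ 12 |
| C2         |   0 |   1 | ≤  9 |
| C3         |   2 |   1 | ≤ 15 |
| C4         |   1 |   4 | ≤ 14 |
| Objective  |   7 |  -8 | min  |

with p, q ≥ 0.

Evaluate the objective at each vertex of the feasible region:
  z(0, 0) = 0
  z(7.5, 0) = 52.5
  z(6.571, 1.857) = 31.14
  z(0, 3.5) = -28  ←
The minimum is at p = 0, q = 3.5.

p = 0, q = 3.5, z = -28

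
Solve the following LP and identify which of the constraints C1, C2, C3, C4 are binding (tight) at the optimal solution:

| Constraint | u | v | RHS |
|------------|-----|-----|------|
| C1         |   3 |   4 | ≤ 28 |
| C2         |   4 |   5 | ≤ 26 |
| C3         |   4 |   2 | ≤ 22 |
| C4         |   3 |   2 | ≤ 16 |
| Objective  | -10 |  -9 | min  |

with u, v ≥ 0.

At u = 4, v = 2, compute slack b - a·x for each constraint:
  C1: 28 − 20 = 8  (slack)
  C2: 26 − 26 = 0  (binding)
  C3: 22 − 20 = 2  (slack)
  C4: 16 − 16 = 0  (binding)

Optimal: u = 4, v = 2
Binding: C2, C4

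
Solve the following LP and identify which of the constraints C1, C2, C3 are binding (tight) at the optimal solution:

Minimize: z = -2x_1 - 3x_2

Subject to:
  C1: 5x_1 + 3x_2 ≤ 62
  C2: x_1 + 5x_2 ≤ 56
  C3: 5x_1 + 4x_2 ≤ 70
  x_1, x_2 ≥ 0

At x_1 = 6, x_2 = 10, compute slack b - a·x for each constraint:
  C1: 62 − 60 = 2  (slack)
  C2: 56 − 56 = 0  (binding)
  C3: 70 − 70 = 0  (binding)

Optimal: x_1 = 6, x_2 = 10
Binding: C2, C3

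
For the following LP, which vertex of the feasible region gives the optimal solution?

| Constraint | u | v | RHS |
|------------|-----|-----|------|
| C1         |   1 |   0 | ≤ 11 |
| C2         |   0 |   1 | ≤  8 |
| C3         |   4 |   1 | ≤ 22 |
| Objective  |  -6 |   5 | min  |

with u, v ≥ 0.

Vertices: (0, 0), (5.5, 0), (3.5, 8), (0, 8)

Evaluate the objective at each vertex of the feasible region:
  z(0, 0) = 0
  z(5.5, 0) = -33  ←
  z(3.5, 8) = 19
  z(0, 8) = 40
The minimum is at u = 5.5, v = 0.

(5.5, 0)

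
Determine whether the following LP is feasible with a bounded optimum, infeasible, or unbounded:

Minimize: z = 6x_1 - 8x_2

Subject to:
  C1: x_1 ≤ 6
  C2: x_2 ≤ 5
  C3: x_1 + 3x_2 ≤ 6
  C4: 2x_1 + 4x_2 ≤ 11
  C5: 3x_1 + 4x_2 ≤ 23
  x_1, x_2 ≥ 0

Feasible with a bounded optimal solution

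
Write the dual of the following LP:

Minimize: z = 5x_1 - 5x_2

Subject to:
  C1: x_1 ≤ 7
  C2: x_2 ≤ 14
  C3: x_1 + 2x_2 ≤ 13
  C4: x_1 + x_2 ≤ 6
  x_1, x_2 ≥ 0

Primal min cᵀx s.t. Ax ≤ b, x ≥ 0  →  Dual max −bᵀy s.t. Aᵀy ≥ −c, y ≥ 0.

Maximize: z = -7y1 - 14y2 - 13y3 - 6y4

Subject to:
  y1 + y3 + y4 ≥ -5
  y2 + 2y3 + y4 ≥ 5
  y1, y2, y3, y4 ≥ 0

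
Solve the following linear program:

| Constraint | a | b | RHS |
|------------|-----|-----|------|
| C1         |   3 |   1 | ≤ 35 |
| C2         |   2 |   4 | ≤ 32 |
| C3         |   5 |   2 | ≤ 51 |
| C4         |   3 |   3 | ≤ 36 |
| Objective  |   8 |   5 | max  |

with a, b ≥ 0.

Evaluate the objective at each vertex of the feasible region:
  z(0, 0) = 0
  z(10.2, 0) = 81.6
  z(9, 3) = 87  ←
  z(8, 4) = 84
  z(0, 8) = 40
The maximum is at a = 9, b = 3.

a = 9, b = 3, z = 87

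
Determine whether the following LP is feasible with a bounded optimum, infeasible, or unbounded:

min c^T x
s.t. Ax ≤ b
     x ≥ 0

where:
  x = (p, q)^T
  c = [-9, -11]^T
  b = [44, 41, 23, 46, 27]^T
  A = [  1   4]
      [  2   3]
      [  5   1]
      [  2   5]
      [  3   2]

Feasible with a bounded optimal solution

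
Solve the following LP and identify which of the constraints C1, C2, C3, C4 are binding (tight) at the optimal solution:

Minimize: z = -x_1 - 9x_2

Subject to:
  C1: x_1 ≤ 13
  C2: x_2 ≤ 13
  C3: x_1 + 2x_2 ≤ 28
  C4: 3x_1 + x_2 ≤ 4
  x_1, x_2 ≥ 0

At x_1 = 0, x_2 = 4, compute slack b - a·x for each constraint:
  C1: 13 − 0 = 13  (slack)
  C2: 13 − 4 = 9  (slack)
  C3: 28 − 8 = 20  (slack)
  C4: 4 − 4 = 0  (binding)

Optimal: x_1 = 0, x_2 = 4
Binding: C4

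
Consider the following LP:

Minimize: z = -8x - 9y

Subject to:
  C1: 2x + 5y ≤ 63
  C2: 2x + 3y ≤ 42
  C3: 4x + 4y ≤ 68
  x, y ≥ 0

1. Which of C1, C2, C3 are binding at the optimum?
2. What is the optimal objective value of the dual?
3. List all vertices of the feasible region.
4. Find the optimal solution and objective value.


1. C2, C3
2. -144
3. (0, 0), (17, 0), (9, 8), (5.25, 10.5), (0, 12.6)
4. x = 9, y = 8, z = -144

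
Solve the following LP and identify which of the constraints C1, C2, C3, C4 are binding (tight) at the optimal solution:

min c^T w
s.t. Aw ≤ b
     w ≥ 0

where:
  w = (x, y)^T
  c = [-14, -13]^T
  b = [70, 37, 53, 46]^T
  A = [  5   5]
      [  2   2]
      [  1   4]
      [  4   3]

At x = 4, y = 10, compute slack b - a·x for each constraint:
  C1: 70 − 70 = 0  (binding)
  C2: 37 − 28 = 9  (slack)
  C3: 53 − 44 = 9  (slack)
  C4: 46 − 46 = 0  (binding)

Optimal: x = 4, y = 10
Binding: C1, C4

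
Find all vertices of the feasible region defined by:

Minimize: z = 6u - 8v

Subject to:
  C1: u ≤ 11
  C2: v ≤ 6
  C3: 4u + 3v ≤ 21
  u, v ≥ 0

(0, 0), (5.25, 0), (0.75, 6), (0, 6)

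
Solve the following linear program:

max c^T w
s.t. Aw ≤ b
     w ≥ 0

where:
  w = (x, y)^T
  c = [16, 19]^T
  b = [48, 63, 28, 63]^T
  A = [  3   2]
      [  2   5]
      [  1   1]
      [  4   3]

Evaluate the objective at each vertex of the feasible region:
  z(0, 0) = 0
  z(15.75, 0) = 252
  z(9, 9) = 315  ←
  z(0, 12.6) = 239.4
The maximum is at x = 9, y = 9.

x = 9, y = 9, z = 315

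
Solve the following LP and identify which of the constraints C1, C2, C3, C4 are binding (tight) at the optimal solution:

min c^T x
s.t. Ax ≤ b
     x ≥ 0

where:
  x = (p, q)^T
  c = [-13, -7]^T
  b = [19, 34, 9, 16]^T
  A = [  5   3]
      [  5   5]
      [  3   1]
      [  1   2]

At p = 2, q = 3, compute slack b - a·x for each constraint:
  C1: 19 − 19 = 0  (binding)
  C2: 34 − 25 = 9  (slack)
  C3: 9 − 9 = 0  (binding)
  C4: 16 − 8 = 8  (slack)

Optimal: p = 2, q = 3
Binding: C1, C3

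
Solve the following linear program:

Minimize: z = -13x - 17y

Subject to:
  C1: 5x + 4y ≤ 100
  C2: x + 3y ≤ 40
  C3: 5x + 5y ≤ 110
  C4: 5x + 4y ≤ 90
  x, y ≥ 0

Evaluate the objective at each vertex of the feasible region:
  z(0, 0) = 0
  z(18, 0) = -234
  z(10, 10) = -300  ←
  z(0, 13.33) = -226.7
The minimum is at x = 10, y = 10.

x = 10, y = 10, z = -300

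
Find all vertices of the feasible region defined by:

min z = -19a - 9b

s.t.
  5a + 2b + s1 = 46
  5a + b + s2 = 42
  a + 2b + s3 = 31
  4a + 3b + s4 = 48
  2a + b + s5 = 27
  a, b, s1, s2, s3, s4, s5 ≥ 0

(0, 0), (8.4, 0), (7.6, 4), (6, 8), (0.6, 15.2), (0, 15.5)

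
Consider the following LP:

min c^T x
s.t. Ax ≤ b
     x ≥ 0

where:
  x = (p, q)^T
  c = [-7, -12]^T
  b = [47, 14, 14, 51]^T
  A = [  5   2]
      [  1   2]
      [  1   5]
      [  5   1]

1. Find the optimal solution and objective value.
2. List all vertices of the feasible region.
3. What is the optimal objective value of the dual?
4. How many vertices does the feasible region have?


1. p = 9, q = 1, z = -75
2. (0, 0), (9.4, 0), (9, 1), (0, 2.8)
3. -75
4. 4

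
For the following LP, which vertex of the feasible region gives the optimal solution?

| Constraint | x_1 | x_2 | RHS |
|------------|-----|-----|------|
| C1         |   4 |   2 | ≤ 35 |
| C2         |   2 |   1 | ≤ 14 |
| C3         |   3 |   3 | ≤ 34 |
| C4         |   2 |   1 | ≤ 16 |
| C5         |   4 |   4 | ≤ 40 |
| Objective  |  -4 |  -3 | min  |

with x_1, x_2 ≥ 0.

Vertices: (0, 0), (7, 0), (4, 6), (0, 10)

Evaluate the objective at each vertex of the feasible region:
  z(0, 0) = 0
  z(7, 0) = -28
  z(4, 6) = -34  ←
  z(0, 10) = -30
The minimum is at x_1 = 4, x_2 = 6.

(4, 6)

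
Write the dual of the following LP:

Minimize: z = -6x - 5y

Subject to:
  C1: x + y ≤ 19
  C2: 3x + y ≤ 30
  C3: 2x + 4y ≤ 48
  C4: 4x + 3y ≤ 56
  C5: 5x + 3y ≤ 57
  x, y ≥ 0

Primal min cᵀx s.t. Ax ≤ b, x ≥ 0  →  Dual max −bᵀy s.t. Aᵀy ≥ −c, y ≥ 0.

Maximize: z = -19y1 - 30y2 - 48y3 - 56y4 - 57y5

Subject to:
  y1 + 3y2 + 2y3 + 4y4 + 5y5 ≥ 6
  y1 + y2 + 4y3 + 3y4 + 3y5 ≥ 5
  y1, y2, y3, y4, y5 ≥ 0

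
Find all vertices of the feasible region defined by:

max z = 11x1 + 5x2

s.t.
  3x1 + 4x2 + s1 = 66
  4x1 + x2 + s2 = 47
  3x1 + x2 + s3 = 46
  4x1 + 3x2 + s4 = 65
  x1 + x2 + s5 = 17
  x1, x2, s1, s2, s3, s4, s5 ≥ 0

(0, 0), (11.75, 0), (10, 7), (2, 15), (0, 16.5)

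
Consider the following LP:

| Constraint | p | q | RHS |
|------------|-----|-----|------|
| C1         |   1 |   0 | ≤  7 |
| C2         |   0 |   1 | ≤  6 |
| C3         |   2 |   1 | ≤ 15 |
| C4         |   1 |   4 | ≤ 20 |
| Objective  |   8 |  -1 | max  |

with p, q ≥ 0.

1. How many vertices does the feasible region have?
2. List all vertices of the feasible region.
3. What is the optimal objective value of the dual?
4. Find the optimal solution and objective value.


1. 5
2. (0, 0), (7, 0), (7, 1), (5.714, 3.571), (0, 5)
3. 56
4. p = 7, q = 0, z = 56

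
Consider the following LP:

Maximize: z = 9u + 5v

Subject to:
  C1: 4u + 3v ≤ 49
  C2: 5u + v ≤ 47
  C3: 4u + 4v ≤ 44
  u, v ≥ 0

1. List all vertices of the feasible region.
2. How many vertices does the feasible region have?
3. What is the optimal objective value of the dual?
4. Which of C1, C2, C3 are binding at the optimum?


1. (0, 0), (9.4, 0), (9, 2), (0, 11)
2. 4
3. 91
4. C2, C3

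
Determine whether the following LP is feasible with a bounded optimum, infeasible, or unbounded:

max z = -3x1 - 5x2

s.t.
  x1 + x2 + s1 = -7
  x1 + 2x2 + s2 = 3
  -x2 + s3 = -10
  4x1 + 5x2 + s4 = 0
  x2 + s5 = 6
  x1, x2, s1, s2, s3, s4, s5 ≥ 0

Infeasible (no feasible solution exists)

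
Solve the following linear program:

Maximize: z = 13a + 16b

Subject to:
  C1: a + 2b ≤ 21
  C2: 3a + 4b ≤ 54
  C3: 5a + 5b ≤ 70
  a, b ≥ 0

Evaluate the objective at each vertex of the feasible region:
  z(0, 0) = 0
  z(14, 0) = 182
  z(7, 7) = 203  ←
  z(0, 10.5) = 168
The maximum is at a = 7, b = 7.

a = 7, b = 7, z = 203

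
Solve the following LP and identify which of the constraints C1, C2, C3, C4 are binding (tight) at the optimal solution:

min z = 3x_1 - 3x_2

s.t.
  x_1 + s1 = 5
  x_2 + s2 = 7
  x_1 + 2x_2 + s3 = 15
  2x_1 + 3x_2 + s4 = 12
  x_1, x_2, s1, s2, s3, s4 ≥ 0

At x_1 = 0, x_2 = 4, compute slack b - a·x for each constraint:
  C1: 5 − 0 = 5  (slack)
  C2: 7 − 4 = 3  (slack)
  C3: 15 − 8 = 7  (slack)
  C4: 12 − 12 = 0  (binding)

Optimal: x_1 = 0, x_2 = 4
Binding: C4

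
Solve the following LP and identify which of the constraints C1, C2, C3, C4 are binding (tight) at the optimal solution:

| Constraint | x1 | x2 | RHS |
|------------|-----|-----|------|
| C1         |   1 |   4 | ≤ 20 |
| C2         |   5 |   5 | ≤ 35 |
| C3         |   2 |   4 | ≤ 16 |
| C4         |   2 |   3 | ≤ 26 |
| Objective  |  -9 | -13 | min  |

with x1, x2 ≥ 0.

At x1 = 6, x2 = 1, compute slack b - a·x for each constraint:
  C1: 20 − 10 = 10  (slack)
  C2: 35 − 35 = 0  (binding)
  C3: 16 − 16 = 0  (binding)
  C4: 26 − 15 = 11  (slack)

Optimal: x1 = 6, x2 = 1
Binding: C2, C3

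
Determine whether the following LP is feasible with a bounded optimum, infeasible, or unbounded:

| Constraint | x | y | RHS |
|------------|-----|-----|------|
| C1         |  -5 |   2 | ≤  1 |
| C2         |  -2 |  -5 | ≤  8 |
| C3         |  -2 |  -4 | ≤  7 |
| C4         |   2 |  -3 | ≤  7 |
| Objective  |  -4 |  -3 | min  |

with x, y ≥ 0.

Unbounded (objective can decrease without bound)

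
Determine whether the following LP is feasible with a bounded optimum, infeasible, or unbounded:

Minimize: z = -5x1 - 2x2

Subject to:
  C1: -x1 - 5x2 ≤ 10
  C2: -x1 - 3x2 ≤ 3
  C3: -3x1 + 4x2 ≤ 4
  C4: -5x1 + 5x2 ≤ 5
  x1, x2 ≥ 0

Unbounded (objective can decrease without bound)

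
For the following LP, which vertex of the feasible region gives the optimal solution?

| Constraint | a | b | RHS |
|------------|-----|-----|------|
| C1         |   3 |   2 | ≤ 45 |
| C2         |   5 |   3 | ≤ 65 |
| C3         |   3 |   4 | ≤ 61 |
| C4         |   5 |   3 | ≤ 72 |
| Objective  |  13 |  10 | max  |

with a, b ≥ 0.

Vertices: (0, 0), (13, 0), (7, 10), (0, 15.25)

Evaluate the objective at each vertex of the feasible region:
  z(0, 0) = 0
  z(13, 0) = 169
  z(7, 10) = 191  ←
  z(0, 15.25) = 152.5
The maximum is at a = 7, b = 10.

(7, 10)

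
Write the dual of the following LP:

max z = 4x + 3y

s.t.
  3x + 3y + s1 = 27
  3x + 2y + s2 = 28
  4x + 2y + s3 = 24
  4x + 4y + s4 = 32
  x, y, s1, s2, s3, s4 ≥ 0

Primal max cᵀx s.t. Ax ≤ b, x ≥ 0  →  Dual min bᵀy s.t. Aᵀy ≥ c, y ≥ 0.

Minimize: z = 27y1 + 28y2 + 24y3 + 32y4

Subject to:
  3y1 + 3y2 + 4y3 + 4y4 ≥ 4
  3y1 + 2y2 + 2y3 + 4y4 ≥ 3
  y1, y2, y3, y4 ≥ 0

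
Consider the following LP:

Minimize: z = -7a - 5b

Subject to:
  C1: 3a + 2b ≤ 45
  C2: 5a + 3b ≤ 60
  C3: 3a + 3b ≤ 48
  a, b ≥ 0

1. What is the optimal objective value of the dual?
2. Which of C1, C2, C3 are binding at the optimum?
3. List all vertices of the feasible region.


1. -92
2. C2, C3
3. (0, 0), (12, 0), (6, 10), (0, 16)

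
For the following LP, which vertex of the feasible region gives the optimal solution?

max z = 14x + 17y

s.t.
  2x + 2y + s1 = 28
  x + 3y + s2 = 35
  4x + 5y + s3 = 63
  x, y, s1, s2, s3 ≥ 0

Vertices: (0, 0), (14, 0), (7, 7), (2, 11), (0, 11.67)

Evaluate the objective at each vertex of the feasible region:
  z(0, 0) = 0
  z(14, 0) = 196
  z(7, 7) = 217  ←
  z(2, 11) = 215
  z(0, 11.67) = 198.3
The maximum is at x = 7, y = 7.

(7, 7)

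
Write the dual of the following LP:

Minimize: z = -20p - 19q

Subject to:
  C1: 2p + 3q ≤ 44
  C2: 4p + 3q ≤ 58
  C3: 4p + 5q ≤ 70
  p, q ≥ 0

Primal min cᵀx s.t. Ax ≤ b, x ≥ 0  →  Dual max −bᵀy s.t. Aᵀy ≥ −c, y ≥ 0.

Maximize: z = -44y1 - 58y2 - 70y3

Subject to:
  2y1 + 4y2 + 4y3 ≥ 20
  3y1 + 3y2 + 5y3 ≥ 19
  y1, y2, y3 ≥ 0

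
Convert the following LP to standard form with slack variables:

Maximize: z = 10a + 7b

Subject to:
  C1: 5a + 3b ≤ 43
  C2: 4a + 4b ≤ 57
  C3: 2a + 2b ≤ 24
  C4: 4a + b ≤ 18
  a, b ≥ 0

max z = 10a + 7b

s.t.
  5a + 3b + s1 = 43
  4a + 4b + s2 = 57
  2a + 2b + s3 = 24
  4a + b + s4 = 18
  a, b, s1, s2, s3, s4 ≥ 0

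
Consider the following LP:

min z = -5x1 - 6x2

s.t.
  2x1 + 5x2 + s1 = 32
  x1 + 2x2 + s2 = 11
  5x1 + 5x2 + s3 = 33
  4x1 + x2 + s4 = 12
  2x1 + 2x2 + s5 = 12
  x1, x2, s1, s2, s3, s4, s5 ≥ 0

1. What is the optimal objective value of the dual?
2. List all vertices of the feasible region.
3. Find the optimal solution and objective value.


1. -35
2. (0, 0), (3, 0), (2, 4), (1, 5), (0, 5.5)
3. x1 = 1, x2 = 5, z = -35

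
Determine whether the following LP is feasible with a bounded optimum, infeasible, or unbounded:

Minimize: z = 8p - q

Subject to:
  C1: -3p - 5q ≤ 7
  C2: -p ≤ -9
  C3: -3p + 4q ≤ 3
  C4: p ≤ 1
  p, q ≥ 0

Infeasible (no feasible solution exists)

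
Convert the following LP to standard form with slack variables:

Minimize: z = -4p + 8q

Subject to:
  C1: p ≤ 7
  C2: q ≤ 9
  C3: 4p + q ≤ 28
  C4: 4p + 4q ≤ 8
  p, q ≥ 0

min z = -4p + 8q

s.t.
  p + s1 = 7
  q + s2 = 9
  4p + q + s3 = 28
  4p + 4q + s4 = 8
  p, q, s1, s2, s3, s4 ≥ 0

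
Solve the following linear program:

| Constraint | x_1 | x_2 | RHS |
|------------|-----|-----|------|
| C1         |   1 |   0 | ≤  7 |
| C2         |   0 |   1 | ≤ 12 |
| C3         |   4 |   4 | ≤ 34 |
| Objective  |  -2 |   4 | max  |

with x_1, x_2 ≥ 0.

Evaluate the objective at each vertex of the feasible region:
  z(0, 0) = 0
  z(7, 0) = -14
  z(7, 1.5) = -8
  z(0, 8.5) = 34  ←
The maximum is at x_1 = 0, x_2 = 8.5.

x_1 = 0, x_2 = 8.5, z = 34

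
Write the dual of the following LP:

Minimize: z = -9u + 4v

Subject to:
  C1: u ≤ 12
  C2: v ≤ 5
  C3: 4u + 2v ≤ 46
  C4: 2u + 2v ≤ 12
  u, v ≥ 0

Primal min cᵀx s.t. Ax ≤ b, x ≥ 0  →  Dual max −bᵀy s.t. Aᵀy ≥ −c, y ≥ 0.

Maximize: z = -12y1 - 5y2 - 46y3 - 12y4

Subject to:
  y1 + 4y3 + 2y4 ≥ 9
  y2 + 2y3 + 2y4 ≥ -4
  y1, y2, y3, y4 ≥ 0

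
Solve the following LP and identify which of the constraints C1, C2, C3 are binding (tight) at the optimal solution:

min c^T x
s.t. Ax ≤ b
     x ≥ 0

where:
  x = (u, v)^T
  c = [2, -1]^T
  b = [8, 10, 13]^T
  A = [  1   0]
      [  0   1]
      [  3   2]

At u = 0, v = 6.5, compute slack b - a·x for each constraint:
  C1: 8 − 0 = 8  (slack)
  C2: 10 − 6.5 = 3.5  (slack)
  C3: 13 − 13 = 0  (binding)

Optimal: u = 0, v = 6.5
Binding: C3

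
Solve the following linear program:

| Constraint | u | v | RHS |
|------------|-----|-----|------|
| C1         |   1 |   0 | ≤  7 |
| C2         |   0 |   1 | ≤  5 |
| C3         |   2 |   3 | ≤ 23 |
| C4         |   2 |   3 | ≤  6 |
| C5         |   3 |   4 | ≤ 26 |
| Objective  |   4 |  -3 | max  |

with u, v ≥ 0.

Evaluate the objective at each vertex of the feasible region:
  z(0, 0) = 0
  z(3, 0) = 12  ←
  z(0, 2) = -6
The maximum is at u = 3, v = 0.

u = 3, v = 0, z = 12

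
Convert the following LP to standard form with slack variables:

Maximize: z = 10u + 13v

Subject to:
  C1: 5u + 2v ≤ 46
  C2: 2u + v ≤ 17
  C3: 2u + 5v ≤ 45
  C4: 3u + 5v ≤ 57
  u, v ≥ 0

max z = 10u + 13v

s.t.
  5u + 2v + s1 = 46
  2u + v + s2 = 17
  2u + 5v + s3 = 45
  3u + 5v + s4 = 57
  u, v, s1, s2, s3, s4 ≥ 0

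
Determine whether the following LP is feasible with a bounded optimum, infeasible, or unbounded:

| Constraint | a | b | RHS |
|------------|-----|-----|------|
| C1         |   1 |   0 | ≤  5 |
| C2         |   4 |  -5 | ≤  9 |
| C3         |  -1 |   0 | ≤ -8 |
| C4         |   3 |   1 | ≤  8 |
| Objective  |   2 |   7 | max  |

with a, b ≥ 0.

Infeasible (no feasible solution exists)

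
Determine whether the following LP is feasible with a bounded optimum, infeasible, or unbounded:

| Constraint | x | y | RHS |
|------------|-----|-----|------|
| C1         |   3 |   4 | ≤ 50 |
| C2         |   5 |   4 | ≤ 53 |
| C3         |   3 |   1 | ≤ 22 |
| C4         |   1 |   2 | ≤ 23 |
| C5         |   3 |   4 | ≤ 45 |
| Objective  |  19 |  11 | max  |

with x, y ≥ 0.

Feasible with a bounded optimal solution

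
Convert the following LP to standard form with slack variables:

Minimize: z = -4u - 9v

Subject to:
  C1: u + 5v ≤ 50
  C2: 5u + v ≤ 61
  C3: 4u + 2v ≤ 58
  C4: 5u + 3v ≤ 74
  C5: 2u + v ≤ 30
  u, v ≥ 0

min z = -4u - 9v

s.t.
  u + 5v + s1 = 50
  5u + v + s2 = 61
  4u + 2v + s3 = 58
  5u + 3v + s4 = 74
  2u + v + s5 = 30
  u, v, s1, s2, s3, s4, s5 ≥ 0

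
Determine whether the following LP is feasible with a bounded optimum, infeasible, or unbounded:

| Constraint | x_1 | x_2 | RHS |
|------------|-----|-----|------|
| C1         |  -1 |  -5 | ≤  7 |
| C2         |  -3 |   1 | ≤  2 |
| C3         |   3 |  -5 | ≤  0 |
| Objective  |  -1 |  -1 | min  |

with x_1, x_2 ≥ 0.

Unbounded (objective can decrease without bound)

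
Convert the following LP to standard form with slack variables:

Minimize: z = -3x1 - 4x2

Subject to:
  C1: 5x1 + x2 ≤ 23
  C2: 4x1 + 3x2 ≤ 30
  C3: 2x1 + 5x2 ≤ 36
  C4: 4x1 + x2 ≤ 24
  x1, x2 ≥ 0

min z = -3x1 - 4x2

s.t.
  5x1 + x2 + s1 = 23
  4x1 + 3x2 + s2 = 30
  2x1 + 5x2 + s3 = 36
  4x1 + x2 + s4 = 24
  x1, x2, s1, s2, s3, s4 ≥ 0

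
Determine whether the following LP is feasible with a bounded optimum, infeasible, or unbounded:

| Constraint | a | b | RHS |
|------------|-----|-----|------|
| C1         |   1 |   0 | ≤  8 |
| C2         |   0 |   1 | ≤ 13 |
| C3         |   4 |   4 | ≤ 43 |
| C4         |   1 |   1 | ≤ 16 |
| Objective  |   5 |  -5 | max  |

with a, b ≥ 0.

Feasible with a bounded optimal solution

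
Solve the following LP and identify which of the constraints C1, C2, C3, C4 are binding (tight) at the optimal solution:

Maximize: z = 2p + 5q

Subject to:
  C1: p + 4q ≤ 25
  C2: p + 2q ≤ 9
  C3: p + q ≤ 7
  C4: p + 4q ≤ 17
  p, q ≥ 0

At p = 1, q = 4, compute slack b - a·x for each constraint:
  C1: 25 − 17 = 8  (slack)
  C2: 9 − 9 = 0  (binding)
  C3: 7 − 5 = 2  (slack)
  C4: 17 − 17 = 0  (binding)

Optimal: p = 1, q = 4
Binding: C2, C4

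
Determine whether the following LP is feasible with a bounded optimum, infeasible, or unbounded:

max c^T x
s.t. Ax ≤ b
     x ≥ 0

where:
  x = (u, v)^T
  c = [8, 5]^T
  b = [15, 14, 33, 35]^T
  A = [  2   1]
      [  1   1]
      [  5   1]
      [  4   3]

Feasible with a bounded optimal solution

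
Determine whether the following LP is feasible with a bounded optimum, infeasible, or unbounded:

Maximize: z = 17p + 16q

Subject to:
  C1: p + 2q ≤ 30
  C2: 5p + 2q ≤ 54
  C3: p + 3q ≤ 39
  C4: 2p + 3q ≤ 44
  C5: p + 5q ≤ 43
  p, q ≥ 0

Feasible with a bounded optimal solution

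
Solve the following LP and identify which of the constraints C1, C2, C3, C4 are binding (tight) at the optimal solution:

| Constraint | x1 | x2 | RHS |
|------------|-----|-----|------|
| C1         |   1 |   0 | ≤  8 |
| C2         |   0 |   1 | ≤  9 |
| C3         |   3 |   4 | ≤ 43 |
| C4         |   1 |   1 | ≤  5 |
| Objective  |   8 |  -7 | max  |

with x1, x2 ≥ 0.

At x1 = 5, x2 = 0, compute slack b - a·x for each constraint:
  C1: 8 − 5 = 3  (slack)
  C2: 9 − 0 = 9  (slack)
  C3: 43 − 15 = 28  (slack)
  C4: 5 − 5 = 0  (binding)

Optimal: x1 = 5, x2 = 0
Binding: C4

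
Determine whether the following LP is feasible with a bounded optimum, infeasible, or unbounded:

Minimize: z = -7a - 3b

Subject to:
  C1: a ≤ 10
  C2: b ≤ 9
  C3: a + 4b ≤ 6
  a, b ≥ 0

Feasible with a bounded optimal solution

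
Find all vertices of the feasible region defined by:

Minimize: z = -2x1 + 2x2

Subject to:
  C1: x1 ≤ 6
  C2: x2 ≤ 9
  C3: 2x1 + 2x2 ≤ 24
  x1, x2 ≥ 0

(0, 0), (6, 0), (6, 6), (3, 9), (0, 9)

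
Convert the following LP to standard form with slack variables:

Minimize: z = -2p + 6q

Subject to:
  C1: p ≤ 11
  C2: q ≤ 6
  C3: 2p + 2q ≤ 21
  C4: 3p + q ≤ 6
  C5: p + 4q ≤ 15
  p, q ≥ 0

min z = -2p + 6q

s.t.
  p + s1 = 11
  q + s2 = 6
  2p + 2q + s3 = 21
  3p + q + s4 = 6
  p + 4q + s5 = 15
  p, q, s1, s2, s3, s4, s5 ≥ 0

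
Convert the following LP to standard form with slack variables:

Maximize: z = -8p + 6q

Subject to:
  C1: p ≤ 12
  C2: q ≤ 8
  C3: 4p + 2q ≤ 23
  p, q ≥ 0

max z = -8p + 6q

s.t.
  p + s1 = 12
  q + s2 = 8
  4p + 2q + s3 = 23
  p, q, s1, s2, s3 ≥ 0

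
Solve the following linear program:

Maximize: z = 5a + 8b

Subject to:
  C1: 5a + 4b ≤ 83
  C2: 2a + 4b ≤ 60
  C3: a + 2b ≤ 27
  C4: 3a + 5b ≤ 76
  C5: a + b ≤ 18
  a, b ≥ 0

Evaluate the objective at each vertex of the feasible region:
  z(0, 0) = 0
  z(16.6, 0) = 83
  z(11, 7) = 111
  z(9, 9) = 117  ←
  z(0, 13.5) = 108
The maximum is at a = 9, b = 9.

a = 9, b = 9, z = 117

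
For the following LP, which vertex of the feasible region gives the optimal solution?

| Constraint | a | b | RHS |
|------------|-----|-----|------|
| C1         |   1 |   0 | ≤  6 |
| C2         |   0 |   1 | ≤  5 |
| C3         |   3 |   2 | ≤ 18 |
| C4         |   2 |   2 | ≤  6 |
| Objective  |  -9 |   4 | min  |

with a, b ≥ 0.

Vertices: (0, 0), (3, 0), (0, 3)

Evaluate the objective at each vertex of the feasible region:
  z(0, 0) = 0
  z(3, 0) = -27  ←
  z(0, 3) = 12
The minimum is at a = 3, b = 0.

(3, 0)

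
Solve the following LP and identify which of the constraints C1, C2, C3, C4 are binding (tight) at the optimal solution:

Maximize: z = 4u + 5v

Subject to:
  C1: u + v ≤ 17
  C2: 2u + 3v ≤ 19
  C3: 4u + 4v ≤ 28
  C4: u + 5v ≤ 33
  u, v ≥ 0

At u = 2, v = 5, compute slack b - a·x for each constraint:
  C1: 17 − 7 = 10  (slack)
  C2: 19 − 19 = 0  (binding)
  C3: 28 − 28 = 0  (binding)
  C4: 33 − 27 = 6  (slack)

Optimal: u = 2, v = 5
Binding: C2, C3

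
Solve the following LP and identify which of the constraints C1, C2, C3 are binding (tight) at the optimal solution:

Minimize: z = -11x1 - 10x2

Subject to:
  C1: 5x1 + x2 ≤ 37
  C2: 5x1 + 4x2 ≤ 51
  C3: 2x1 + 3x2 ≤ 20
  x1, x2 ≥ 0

At x1 = 7, x2 = 2, compute slack b - a·x for each constraint:
  C1: 37 − 37 = 0  (binding)
  C2: 51 − 43 = 8  (slack)
  C3: 20 − 20 = 0  (binding)

Optimal: x1 = 7, x2 = 2
Binding: C1, C3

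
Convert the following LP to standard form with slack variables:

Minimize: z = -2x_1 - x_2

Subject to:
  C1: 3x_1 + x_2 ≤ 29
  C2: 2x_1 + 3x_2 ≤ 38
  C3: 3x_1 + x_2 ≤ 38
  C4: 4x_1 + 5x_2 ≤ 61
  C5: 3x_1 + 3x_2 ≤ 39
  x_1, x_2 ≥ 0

min z = -2x_1 - x_2

s.t.
  3x_1 + x_2 + s1 = 29
  2x_1 + 3x_2 + s2 = 38
  3x_1 + x_2 + s3 = 38
  4x_1 + 5x_2 + s4 = 61
  3x_1 + 3x_2 + s5 = 39
  x_1, x_2, s1, s2, s3, s4, s5 ≥ 0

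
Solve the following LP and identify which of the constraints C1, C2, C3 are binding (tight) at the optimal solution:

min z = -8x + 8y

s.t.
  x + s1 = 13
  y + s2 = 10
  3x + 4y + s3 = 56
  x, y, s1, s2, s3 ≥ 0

At x = 13, y = 0, compute slack b - a·x for each constraint:
  C1: 13 − 13 = 0  (binding)
  C2: 10 − 0 = 10  (slack)
  C3: 56 − 39 = 17  (slack)

Optimal: x = 13, y = 0
Binding: C1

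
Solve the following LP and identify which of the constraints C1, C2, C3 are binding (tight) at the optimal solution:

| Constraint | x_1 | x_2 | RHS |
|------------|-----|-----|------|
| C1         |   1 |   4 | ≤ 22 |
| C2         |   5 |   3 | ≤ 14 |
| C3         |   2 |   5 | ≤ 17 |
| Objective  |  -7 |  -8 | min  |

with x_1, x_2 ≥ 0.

At x_1 = 1, x_2 = 3, compute slack b - a·x for each constraint:
  C1: 22 − 13 = 9  (slack)
  C2: 14 − 14 = 0  (binding)
  C3: 17 − 17 = 0  (binding)

Optimal: x_1 = 1, x_2 = 3
Binding: C2, C3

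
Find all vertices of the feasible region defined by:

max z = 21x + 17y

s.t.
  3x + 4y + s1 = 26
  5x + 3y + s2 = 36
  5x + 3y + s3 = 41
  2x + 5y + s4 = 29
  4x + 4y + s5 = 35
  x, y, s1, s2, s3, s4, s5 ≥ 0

(0, 0), (7.2, 0), (6, 2), (2, 5), (0, 5.8)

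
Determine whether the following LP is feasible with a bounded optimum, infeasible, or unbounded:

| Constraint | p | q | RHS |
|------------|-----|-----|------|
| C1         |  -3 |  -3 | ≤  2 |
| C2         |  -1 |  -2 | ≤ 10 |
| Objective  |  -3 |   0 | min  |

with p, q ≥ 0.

Unbounded (objective can decrease without bound)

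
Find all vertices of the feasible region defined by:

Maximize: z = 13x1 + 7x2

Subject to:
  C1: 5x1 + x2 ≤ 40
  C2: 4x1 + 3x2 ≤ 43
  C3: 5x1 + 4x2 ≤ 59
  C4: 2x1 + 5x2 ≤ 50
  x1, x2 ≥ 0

(0, 0), (8, 0), (7, 5), (4.643, 8.143), (0, 10)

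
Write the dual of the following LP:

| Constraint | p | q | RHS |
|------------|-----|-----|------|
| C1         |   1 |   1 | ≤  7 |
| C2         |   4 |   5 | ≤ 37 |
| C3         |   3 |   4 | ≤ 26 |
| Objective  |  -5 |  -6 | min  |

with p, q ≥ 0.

Primal min cᵀx s.t. Ax ≤ b, x ≥ 0  →  Dual max −bᵀy s.t. Aᵀy ≥ −c, y ≥ 0.

Maximize: z = -7y1 - 37y2 - 26y3

Subject to:
  y1 + 4y2 + 3y3 ≥ 5
  y1 + 5y2 + 4y3 ≥ 6
  y1, y2, y3 ≥ 0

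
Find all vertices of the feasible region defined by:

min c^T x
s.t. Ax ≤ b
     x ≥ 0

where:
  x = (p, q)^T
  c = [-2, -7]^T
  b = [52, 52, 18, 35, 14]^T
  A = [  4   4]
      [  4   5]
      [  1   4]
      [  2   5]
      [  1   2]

(0, 0), (13, 0), (11.33, 1.333), (10, 2), (0, 4.5)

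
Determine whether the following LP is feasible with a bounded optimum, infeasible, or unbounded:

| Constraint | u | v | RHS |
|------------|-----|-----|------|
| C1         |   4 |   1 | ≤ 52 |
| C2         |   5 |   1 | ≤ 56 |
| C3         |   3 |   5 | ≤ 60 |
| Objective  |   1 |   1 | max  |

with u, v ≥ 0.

Feasible with a bounded optimal solution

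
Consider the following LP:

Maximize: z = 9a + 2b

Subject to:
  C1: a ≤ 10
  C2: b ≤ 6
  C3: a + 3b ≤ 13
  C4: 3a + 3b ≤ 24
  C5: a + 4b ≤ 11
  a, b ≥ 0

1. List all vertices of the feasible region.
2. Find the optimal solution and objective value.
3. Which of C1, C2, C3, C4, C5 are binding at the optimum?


1. (0, 0), (8, 0), (7, 1), (0, 2.75)
2. a = 8, b = 0, z = 72
3. C4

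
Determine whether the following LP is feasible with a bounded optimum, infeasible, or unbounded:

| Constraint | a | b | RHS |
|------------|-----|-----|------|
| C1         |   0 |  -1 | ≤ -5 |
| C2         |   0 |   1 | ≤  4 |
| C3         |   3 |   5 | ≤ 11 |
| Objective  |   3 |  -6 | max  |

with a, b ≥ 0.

Infeasible (no feasible solution exists)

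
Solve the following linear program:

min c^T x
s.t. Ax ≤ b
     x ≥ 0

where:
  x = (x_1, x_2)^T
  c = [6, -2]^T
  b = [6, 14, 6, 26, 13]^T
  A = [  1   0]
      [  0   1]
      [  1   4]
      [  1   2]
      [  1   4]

Evaluate the objective at each vertex of the feasible region:
  z(0, 0) = 0
  z(6, 0) = 36
  z(0, 1.5) = -3  ←
The minimum is at x_1 = 0, x_2 = 1.5.

x_1 = 0, x_2 = 1.5, z = -3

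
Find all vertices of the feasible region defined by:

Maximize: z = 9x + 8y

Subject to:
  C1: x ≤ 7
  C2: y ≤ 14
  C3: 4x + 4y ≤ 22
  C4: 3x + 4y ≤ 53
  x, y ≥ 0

(0, 0), (5.5, 0), (0, 5.5)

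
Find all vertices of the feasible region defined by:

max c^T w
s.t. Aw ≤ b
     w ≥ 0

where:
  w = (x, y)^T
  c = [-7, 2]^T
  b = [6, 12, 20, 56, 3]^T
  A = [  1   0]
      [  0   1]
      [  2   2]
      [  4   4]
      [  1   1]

(0, 0), (3, 0), (0, 3)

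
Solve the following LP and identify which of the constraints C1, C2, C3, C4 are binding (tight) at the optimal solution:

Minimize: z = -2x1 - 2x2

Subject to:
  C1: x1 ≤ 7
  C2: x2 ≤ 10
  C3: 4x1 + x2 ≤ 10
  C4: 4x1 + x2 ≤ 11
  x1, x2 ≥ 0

At x1 = 0, x2 = 10, compute slack b - a·x for each constraint:
  C1: 7 − 0 = 7  (slack)
  C2: 10 − 10 = 0  (binding)
  C3: 10 − 10 = 0  (binding)
  C4: 11 − 10 = 1  (slack)

Optimal: x1 = 0, x2 = 10
Binding: C2, C3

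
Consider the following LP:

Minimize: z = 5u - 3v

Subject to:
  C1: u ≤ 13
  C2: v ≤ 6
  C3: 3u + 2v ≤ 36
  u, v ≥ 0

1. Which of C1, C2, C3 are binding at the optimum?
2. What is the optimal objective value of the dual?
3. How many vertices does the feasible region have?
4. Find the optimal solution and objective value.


1. C2
2. -18
3. 4
4. u = 0, v = 6, z = -18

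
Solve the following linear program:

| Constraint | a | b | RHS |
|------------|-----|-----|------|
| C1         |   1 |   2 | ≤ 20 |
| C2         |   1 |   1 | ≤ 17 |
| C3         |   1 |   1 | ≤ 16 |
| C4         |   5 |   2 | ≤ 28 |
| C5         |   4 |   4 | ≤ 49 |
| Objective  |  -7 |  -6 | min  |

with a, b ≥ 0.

Evaluate the objective at each vertex of the feasible region:
  z(0, 0) = 0
  z(5.6, 0) = -39.2
  z(2, 9) = -68  ←
  z(0, 10) = -60
The minimum is at a = 2, b = 9.

a = 2, b = 9, z = -68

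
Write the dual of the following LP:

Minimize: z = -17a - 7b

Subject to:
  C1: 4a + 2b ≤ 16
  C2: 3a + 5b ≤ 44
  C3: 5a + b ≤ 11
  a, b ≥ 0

Primal min cᵀx s.t. Ax ≤ b, x ≥ 0  →  Dual max −bᵀy s.t. Aᵀy ≥ −c, y ≥ 0.

Maximize: z = -16y1 - 44y2 - 11y3

Subject to:
  4y1 + 3y2 + 5y3 ≥ 17
  2y1 + 5y2 + y3 ≥ 7
  y1, y2, y3 ≥ 0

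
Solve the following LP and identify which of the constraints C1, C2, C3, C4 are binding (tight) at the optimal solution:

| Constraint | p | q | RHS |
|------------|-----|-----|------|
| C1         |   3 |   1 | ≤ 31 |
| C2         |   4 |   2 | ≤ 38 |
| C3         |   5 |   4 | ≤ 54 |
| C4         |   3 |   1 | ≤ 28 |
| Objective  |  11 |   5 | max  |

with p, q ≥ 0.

At p = 9, q = 1, compute slack b - a·x for each constraint:
  C1: 31 − 28 = 3  (slack)
  C2: 38 − 38 = 0  (binding)
  C3: 54 − 49 = 5  (slack)
  C4: 28 − 28 = 0  (binding)

Optimal: p = 9, q = 1
Binding: C2, C4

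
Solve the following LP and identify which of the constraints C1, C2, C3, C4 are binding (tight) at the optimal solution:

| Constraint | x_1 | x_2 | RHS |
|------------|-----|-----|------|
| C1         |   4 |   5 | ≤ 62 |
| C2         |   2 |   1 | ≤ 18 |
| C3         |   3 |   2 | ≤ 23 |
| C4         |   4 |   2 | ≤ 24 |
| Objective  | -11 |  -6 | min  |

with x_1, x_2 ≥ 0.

At x_1 = 1, x_2 = 10, compute slack b - a·x for each constraint:
  C1: 62 − 54 = 8  (slack)
  C2: 18 − 12 = 6  (slack)
  C3: 23 − 23 = 0  (binding)
  C4: 24 − 24 = 0  (binding)

Optimal: x_1 = 1, x_2 = 10
Binding: C3, C4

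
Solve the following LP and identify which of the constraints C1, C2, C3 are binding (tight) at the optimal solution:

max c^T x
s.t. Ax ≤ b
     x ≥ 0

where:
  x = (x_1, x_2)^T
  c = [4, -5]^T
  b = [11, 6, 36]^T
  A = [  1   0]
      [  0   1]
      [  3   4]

At x_1 = 11, x_2 = 0, compute slack b - a·x for each constraint:
  C1: 11 − 11 = 0  (binding)
  C2: 6 − 0 = 6  (slack)
  C3: 36 − 33 = 3  (slack)

Optimal: x_1 = 11, x_2 = 0
Binding: C1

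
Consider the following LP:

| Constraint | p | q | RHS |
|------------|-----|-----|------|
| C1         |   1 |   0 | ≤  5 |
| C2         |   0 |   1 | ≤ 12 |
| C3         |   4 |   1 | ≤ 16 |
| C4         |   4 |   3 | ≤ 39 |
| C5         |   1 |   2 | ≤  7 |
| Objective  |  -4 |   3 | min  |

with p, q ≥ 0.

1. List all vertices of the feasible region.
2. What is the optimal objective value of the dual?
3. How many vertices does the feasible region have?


1. (0, 0), (4, 0), (3.571, 1.714), (0, 3.5)
2. -16
3. 4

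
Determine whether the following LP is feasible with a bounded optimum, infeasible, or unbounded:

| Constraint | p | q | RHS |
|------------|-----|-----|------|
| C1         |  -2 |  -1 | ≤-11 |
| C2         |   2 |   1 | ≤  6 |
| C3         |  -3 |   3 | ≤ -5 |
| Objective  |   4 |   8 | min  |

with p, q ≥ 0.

Infeasible (no feasible solution exists)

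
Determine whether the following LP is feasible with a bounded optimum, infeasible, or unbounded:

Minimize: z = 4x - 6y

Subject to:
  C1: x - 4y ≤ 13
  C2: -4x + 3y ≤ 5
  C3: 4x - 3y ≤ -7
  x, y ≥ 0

Infeasible (no feasible solution exists)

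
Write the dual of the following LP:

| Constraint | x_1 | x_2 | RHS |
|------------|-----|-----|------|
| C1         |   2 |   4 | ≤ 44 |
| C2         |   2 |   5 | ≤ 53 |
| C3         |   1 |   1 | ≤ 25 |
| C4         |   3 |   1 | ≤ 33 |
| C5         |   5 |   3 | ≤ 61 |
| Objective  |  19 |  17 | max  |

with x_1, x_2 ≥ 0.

Primal max cᵀx s.t. Ax ≤ b, x ≥ 0  →  Dual min bᵀy s.t. Aᵀy ≥ c, y ≥ 0.

Minimize: z = 44y1 + 53y2 + 25y3 + 33y4 + 61y5

Subject to:
  2y1 + 2y2 + y3 + 3y4 + 5y5 ≥ 19
  4y1 + 5y2 + y3 + y4 + 3y5 ≥ 17
  y1, y2, y3, y4, y5 ≥ 0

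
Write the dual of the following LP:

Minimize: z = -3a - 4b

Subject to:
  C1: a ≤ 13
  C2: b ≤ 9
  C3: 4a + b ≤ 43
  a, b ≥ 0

Primal min cᵀx s.t. Ax ≤ b, x ≥ 0  →  Dual max −bᵀy s.t. Aᵀy ≥ −c, y ≥ 0.

Maximize: z = -13y1 - 9y2 - 43y3

Subject to:
  y1 + 4y3 ≥ 3
  y2 + y3 ≥ 4
  y1, y2, y3 ≥ 0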